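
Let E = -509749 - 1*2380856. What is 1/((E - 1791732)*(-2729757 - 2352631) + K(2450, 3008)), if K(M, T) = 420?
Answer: 1/23797453381176 ≈ 4.2021e-14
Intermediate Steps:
E = -2890605 (E = -509749 - 2380856 = -2890605)
1/((E - 1791732)*(-2729757 - 2352631) + K(2450, 3008)) = 1/((-2890605 - 1791732)*(-2729757 - 2352631) + 420) = 1/(-4682337*(-5082388) + 420) = 1/(23797453380756 + 420) = 1/23797453381176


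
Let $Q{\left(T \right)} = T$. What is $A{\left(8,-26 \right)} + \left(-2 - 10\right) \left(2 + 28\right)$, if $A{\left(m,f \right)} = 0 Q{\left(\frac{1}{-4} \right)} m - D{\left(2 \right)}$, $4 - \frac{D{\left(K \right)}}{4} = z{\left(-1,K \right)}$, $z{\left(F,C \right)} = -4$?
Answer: $-392$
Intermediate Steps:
$D{\left(K \right)} = 32$ ($D{\left(K \right)} = 16 - -16 = 16 + 16 = 32$)
$A{\left(m,f \right)} = -32$ ($A{\left(m,f \right)} = \frac{0}{-4} m - 32 = 0 \left(- \frac{1}{4}\right) m - 32 = 0 m - 32 = 0 - 32 = -32$)
$A{\left(8,-26 \right)} + \left(-2 - 10\right) \left(2 + 28\right) = -32 + \left(-2 - 10\right) \left(2 + 28\right) = -32 - 360 = -392$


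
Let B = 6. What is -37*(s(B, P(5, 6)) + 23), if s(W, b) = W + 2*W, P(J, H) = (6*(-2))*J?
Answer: -1517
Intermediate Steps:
P(J, H) = -12*J
s(W, b) = 3*W
-37*(s(B, P(5, 6)) + 23) = -37*(3*6 + 23) = -37*(18 + 23) = -37*41 = -1517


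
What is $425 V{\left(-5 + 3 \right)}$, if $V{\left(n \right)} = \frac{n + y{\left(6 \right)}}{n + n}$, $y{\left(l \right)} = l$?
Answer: $-425$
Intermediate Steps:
$V{\left(n \right)} = \frac{6 + n}{2 n}$ ($V{\left(n \right)} = \frac{n + 6}{n + n} = \frac{6 + n}{2 n}$)
$425 V{\left(-5 + 3 \right)} = 425 \frac{6 + \left(-5 + 3\right)}{2 \left(-5 + 3\right)} = 425 \frac{6 - 2}{2 \left(-2\right)} = 425 \cdot \frac{1}{2} \left(- \frac{1}{2}\right) 4 = 425 \left(-1\right) = -425$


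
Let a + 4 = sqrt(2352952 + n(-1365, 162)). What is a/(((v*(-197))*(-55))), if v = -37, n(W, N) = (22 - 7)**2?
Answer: 4/400895 - sqrt(2353177)/400895 ≈ -0.0038165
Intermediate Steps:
n(W, N) = 225 (n(W, N) = 15**2 = 225)
a = -4 + sqrt(2353177) (a = -4 + sqrt(2352952 + 225) = -4 + sqrt(2353177) ≈ 1530.0)
a/(((v*(-197))*(-55))) = (-4 + sqrt(2353177))/((-37*(-197)*(-55))) = (-4 + sqrt(2353177))/((7289*(-55))) = (-4 + sqrt(2353177))/(-400895) = (-4 + sqrt(2353177))*(-1/400895) = 4/400895 - sqrt(2353177)/400895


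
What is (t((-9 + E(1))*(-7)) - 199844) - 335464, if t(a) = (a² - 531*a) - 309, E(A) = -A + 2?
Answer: -562217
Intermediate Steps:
E(A) = 2 - A
t(a) = -309 + a² - 531*a
(t((-9 + E(1))*(-7)) - 199844) - 335464 = ((-309 + ((-9 + (2 - 1*1))*(-7))² - 531*(-9 + (2 - 1*1))*(-7)) - 199844) - 335464 = ((-309 + ((-9 + (2 - 1))*(-7))² - 531*(-9 + (2 - 1))*(-7)) - 199844) - 335464 = ((-309 + ((-9 + 1)*(-7))² - 531*(-9 + 1)*(-7)) - 199844) - 335464 = ((-309 + (-8*(-7))² - (-4248)*(-7)) - 199844) - 335464 = ((-309 + 56² - 531*56) - 199844) - 335464 = ((-309 + 3136 - 29736) - 199844) - 335464 = (-26909 - 199844) - 335464 = -226753 - 335464 = -562217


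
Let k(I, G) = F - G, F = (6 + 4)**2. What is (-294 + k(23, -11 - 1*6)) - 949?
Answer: -1126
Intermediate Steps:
F = 100 (F = 10**2 = 100)
k(I, G) = 100 - G
(-294 + k(23, -11 - 1*6)) - 949 = (-294 + (100 - (-11 - 1*6))) - 949 = (-294 + (100 - (-11 - 6))) - 949 = (-294 + (100 - 1*(-17))) - 949 = (-294 + (100 + 17)) - 949 = (-294 + 117) - 949 = -177 - 949 = -1126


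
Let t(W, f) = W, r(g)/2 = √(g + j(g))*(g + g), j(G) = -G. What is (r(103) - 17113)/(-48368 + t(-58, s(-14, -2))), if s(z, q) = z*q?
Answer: 17113/48426 ≈ 0.35338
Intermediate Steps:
r(g) = 0 (r(g) = 2*(√(g - g)*(g + g)) = 2*(√0*(2*g)) = 2*(0*(2*g)) = 2*0 = 0)
s(z, q) = q*z
(r(103) - 17113)/(-48368 + t(-58, s(-14, -2))) = (0 - 17113)/(-48368 - 58) = -17113/(-48426) = -17113*(-1/48426) = 17113/48426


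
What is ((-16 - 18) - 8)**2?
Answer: 1764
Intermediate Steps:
((-16 - 18) - 8)**2 = (-34 - 8)**2 = (-42)**2 = 1764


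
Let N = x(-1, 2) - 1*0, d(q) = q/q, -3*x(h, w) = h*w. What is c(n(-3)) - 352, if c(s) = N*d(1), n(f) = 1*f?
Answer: -1054/3 ≈ -351.33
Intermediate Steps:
x(h, w) = -h*w/3
d(q) = 1
n(f) = f
N = ⅔ (N = -⅓*(-1)*2 - 1*0 = ⅔ + 0 = ⅔ ≈ 0.66667)
c(s) = ⅔ (c(s) = (⅔)*1 = ⅔)
c(n(-3)) - 352 = ⅔ - 352 = -1054/3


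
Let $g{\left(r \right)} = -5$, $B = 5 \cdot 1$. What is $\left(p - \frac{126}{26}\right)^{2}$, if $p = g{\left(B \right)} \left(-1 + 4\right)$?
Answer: $\frac{66564}{169} \approx 393.87$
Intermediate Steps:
$B = 5$
$p = -15$ ($p = - 5 \left(-1 + 4\right) = \left(-5\right) 3 = -15$)
$\left(p - \frac{126}{26}\right)^{2} = \left(-15 - \frac{126}{26}\right)^{2} = \left(-15 - \frac{63}{13}\right)^{2} = \left(- \frac{258}{13}\right)^{2} = \frac{66564}{169}$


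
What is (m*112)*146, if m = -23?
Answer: -376096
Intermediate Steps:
(m*112)*146 = -23*112*146 = -2576*146 = -376096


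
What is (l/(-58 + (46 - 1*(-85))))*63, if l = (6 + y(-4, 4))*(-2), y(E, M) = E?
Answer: -252/73 ≈ -3.4521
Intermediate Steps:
l = -4 (l = (6 - 4)*(-2) = 2*(-2) = -4)
(l/(-58 + (46 - 1*(-85))))*63 = (-4/(-58 + (46 - 1*(-85))))*63 = (-4/(-58 + (46 + 85)))*63 = (-4/(-58 + 131))*63 = (-4/73)*63 = ((1/73)*(-4))*63 = -4/73*63 = -252/73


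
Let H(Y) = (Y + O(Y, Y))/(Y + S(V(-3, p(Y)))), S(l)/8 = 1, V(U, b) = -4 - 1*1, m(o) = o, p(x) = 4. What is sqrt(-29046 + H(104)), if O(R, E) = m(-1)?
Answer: I*sqrt(22771343)/28 ≈ 170.43*I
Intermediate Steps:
V(U, b) = -5 (V(U, b) = -4 - 1 = -5)
O(R, E) = -1
S(l) = 8 (S(l) = 8*1 = 8)
H(Y) = (-1 + Y)/(8 + Y) (H(Y) = (Y - 1)/(Y + 8) = (-1 + Y)/(8 + Y))
sqrt(-29046 + H(104)) = sqrt(-29046 + (-1 + 104)/(8 + 104)) = sqrt(-29046 + 103/112) = sqrt(-3253049/112) = I*sqrt(22771343)/28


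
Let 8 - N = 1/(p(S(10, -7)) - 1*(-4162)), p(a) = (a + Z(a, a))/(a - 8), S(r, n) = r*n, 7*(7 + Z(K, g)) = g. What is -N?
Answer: -865902/108241 ≈ -7.9998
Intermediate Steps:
Z(K, g) = -7 + g/7
S(r, n) = n*r
p(a) = (-7 + 8*a/7)/(-8 + a) (p(a) = (a + (-7 + a/7))/(a - 8) = (-7 + 8*a/7)/(-8 + a))
N = 865902/108241 (N = 8 - 1/((-49 + 8*(-7*10))/(7*(-8 - 7*10)) - 1*(-4162)) = 8 - 1/((-49 + 8*(-70))/(7*(-8 - 70)) + 4162) = 8 - 1/((⅐)*(-49 - 560)/(-78) + 4162) = 8 - 1/((⅐)*(-1/78)*(-609) + 4162) = 8 - 1/(29/26 + 4162) = 8 - 1/108241/26 = 8 - 1*26/108241 = 8 - 26/108241 = 865902/108241 ≈ 7.9998)
-N = -1*865902/108241 = -865902/108241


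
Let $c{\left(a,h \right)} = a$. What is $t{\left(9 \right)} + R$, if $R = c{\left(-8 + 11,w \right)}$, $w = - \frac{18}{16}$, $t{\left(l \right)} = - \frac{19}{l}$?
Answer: $\frac{8}{9} \approx 0.88889$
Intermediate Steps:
$w = - \frac{9}{8}$ ($w = \left(-18\right) \frac{1}{16} = - \frac{9}{8} \approx -1.125$)
$R = 3$ ($R = -8 + 11 = 3$)
$t{\left(9 \right)} + R = - \frac{19}{9} + 3 = \frac{8}{9}$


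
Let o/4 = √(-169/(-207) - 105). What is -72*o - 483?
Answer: -483 - 96*I*√496018/23 ≈ -483.0 - 2939.6*I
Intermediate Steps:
o = 4*I*√496018/69 (o = 4*√(-169/(-207) - 105) = 4*√(-169*(-1/207) - 105) = 4*√(169/207 - 105) = 4*√(-21566/207) = 4*(I*√496018/69) = 4*I*√496018/69 ≈ 40.828*I)
-72*o - 483 = -96*I*√496018/23 - 483 = -483 - 96*I*√496018/23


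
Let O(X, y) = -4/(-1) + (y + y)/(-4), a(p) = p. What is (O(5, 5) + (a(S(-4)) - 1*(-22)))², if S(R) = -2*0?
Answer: 2209/4 ≈ 552.25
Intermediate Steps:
S(R) = 0
O(X, y) = 4 - y/2 (O(X, y) = -4*(-1) + (2*y)*(-¼) = 4 - y/2)
(O(5, 5) + (a(S(-4)) - 1*(-22)))² = ((4 - ½*5) + (0 - 1*(-22)))² = ((4 - 5/2) + (0 + 22))² = (3/2 + 22)² = (47/2)² = 2209/4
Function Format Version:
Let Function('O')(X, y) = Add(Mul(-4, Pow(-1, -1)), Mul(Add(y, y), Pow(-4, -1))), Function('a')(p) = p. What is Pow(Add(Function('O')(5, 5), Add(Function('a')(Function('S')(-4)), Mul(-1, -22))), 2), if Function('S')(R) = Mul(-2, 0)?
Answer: Rational(2209, 4) ≈ 552.25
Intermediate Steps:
Function('S')(R) = 0
Function('O')(X, y) = Add(4, Mul(Rational(-1, 2), y)) (Function('O')(X, y) = Add(Mul(-4, -1), Mul(Mul(2, y), Rational(-1, 4))) = Add(4, Mul(Rational(-1, 2), y)))
Pow(Add(Function('O')(5, 5), Add(Function('a')(Function('S')(-4)), Mul(-1, -22))), 2) = Pow(Add(Add(4, Mul(Rational(-1, 2), 5)), Add(0, Mul(-1, -22))), 2) = Pow(Add(Add(4, Rational(-5, 2)), Add(0, 22)), 2) = Pow(Add(Rational(3, 2), 22), 2) = Pow(Rational(47, 2), 2) = Rational(2209, 4)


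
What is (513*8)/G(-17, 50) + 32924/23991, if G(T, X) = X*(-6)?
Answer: -7381822/599775 ≈ -12.308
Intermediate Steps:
G(T, X) = -6*X
(513*8)/G(-17, 50) + 32924/23991 = (513*8)/((-6*50)) + 32924/23991 = 4104/(-300) + 32924*(1/23991) = 4104*(-1/300) + 32924/23991 = -342/25 + 32924/23991 = -7381822/599775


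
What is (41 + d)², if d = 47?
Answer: 7744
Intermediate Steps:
(41 + d)² = (41 + 47)² = 88² = 7744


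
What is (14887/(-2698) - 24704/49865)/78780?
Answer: -808991647/10598727960600 ≈ -7.6329e-5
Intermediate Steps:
(14887/(-2698) - 24704/49865)/78780 = (14887*(-1/2698) - 24704*1/49865)*(1/78780) = (-14887/2698 - 24704/49865)*(1/78780) = -808991647/134535770*1/78780 = -808991647/10598727960600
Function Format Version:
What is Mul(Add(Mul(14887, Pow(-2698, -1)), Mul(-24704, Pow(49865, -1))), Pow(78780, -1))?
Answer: Rational(-808991647, 10598727960600) ≈ -7.6329e-5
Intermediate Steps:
Mul(Add(Mul(14887, Pow(-2698, -1)), Mul(-24704, Pow(49865, -1))), Pow(78780, -1)) = Mul(Add(Mul(14887, Rational(-1, 2698)), Mul(-24704, Rational(1, 49865))), Rational(1, 78780)) = Mul(Add(Rational(-14887, 2698), Rational(-24704, 49865)), Rational(1, 78780)) = Mul(Rational(-808991647, 134535770), Rational(1, 78780)) = Rational(-808991647, 10598727960600)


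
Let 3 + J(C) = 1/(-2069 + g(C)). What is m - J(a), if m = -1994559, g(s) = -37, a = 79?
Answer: -4200534935/2106 ≈ -1.9946e+6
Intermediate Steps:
J(C) = -6319/2106 (J(C) = -3 + 1/(-2069 - 37) = -3 + 1/(-2106) = -3 - 1/2106 = -6319/2106)
m - J(a) = -1994559 - 1*(-6319/2106) = -1994559 + 6319/2106 = -4200534935/2106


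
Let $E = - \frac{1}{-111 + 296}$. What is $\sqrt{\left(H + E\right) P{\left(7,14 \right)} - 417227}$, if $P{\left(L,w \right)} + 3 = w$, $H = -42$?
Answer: $\frac{2 i \sqrt{3573852015}}{185} \approx 646.29 i$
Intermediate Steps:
$P{\left(L,w \right)} = -3 + w$
$E = - \frac{1}{185} \approx -0.0054054$
$\sqrt{\left(H + E\right) P{\left(7,14 \right)} - 417227} = \sqrt{\left(-42 - \frac{1}{185}\right) \left(-3 + 14\right) - 417227} = \sqrt{\left(- \frac{7771}{185}\right) 11 - 417227} = \sqrt{- \frac{85481}{185} - 417227} = \sqrt{- \frac{77272476}{185}} = \frac{2 i \sqrt{3573852015}}{185}$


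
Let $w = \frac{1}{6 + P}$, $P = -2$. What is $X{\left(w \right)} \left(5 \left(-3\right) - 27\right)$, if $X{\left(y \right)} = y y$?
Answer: $- \frac{21}{8} \approx -2.625$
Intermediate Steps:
$w = \frac{1}{4}$ ($w = \frac{1}{6 - 2} = \frac{1}{4} \approx 0.25$)
$X{\left(y \right)} = y^{2}$
$X{\left(w \right)} \left(5 \left(-3\right) - 27\right) = \frac{5 \left(-3\right) - 27}{16} = \frac{-15 - 27}{16} = \frac{1}{16} \left(-42\right) = - \frac{21}{8}$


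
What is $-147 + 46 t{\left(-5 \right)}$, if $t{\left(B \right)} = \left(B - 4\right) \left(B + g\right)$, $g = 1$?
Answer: $1509$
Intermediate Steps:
$t{\left(B \right)} = \left(1 + B\right) \left(-4 + B\right)$ ($t{\left(B \right)} = \left(B - 4\right) \left(B + 1\right) = \left(-4 + B\right) \left(1 + B\right) = \left(1 + B\right) \left(-4 + B\right)$)
$-147 + 46 t{\left(-5 \right)} = -147 + 46 \left(-4 + \left(-5\right)^{2} - -15\right) = -147 + 46 \left(-4 + 25 + 15\right) = -147 + 46 \cdot 36 = -147 + 1656 = 1509$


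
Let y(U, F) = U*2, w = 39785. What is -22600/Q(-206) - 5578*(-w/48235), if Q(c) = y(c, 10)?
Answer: 4626072588/993641 ≈ 4655.7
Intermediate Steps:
y(U, F) = 2*U
Q(c) = 2*c
-22600/Q(-206) - 5578*(-w/48235) = -22600/(2*(-206)) - 5578/((-48235/39785)) = -22600/(-412) - 5578/((-48235*1/39785)) = -22600*(-1/412) - 5578/(-9647/7957) = 5650/103 - 5578*(-7957/9647) = 5650/103 + 44384146/9647 = 4626072588/993641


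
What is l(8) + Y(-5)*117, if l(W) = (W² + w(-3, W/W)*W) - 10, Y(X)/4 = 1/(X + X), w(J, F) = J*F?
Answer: -84/5 ≈ -16.800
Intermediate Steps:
w(J, F) = F*J
Y(X) = 2/X (Y(X) = 4/(X + X) = 4/((2*X)) = 4*(1/(2*X)) = 2/X)
l(W) = -10 + W² - 3*W (l(W) = (W² + ((W/W)*(-3))*W) - 10 = (W² + (1*(-3))*W) - 10 = (W² - 3*W) - 10 = -10 + W² - 3*W)
l(8) + Y(-5)*117 = (-10 + 8² - 3*8) + (2/(-5))*117 = (-10 + 64 - 24) + (2*(-⅕))*117 = 30 - ⅖*117 = 30 - 234/5 = -84/5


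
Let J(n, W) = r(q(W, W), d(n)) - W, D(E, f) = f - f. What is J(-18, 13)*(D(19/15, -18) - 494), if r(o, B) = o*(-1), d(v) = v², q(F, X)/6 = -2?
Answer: 494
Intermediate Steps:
q(F, X) = -12 (q(F, X) = 6*(-2) = -12)
r(o, B) = -o
D(E, f) = 0
J(n, W) = 12 - W (J(n, W) = -1*(-12) - W = 12 - W)
J(-18, 13)*(D(19/15, -18) - 494) = (12 - 1*13)*(0 - 494) = (12 - 13)*(-494) = -1*(-494) = 494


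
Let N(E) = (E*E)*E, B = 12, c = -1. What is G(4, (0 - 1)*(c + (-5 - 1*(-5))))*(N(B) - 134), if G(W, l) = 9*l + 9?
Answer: 28692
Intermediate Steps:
G(W, l) = 9 + 9*l
N(E) = E³ (N(E) = E²*E = E³)
G(4, (0 - 1)*(c + (-5 - 1*(-5))))*(N(B) - 134) = (9 + 9*((0 - 1)*(-1 + (-5 - 1*(-5)))))*(12³ - 134) = (9 + 9*(-(-1 + (-5 + 5))))*(1728 - 134) = (9 + 9*(-(-1 + 0)))*1594 = (9 + 9*(-1*(-1)))*1594 = (9 + 9*1)*1594 = (9 + 9)*1594 = 18*1594 = 28692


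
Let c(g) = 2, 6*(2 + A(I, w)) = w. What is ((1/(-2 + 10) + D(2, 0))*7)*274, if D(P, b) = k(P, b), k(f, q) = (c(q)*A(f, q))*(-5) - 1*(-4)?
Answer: 185087/4 ≈ 46272.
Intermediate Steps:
A(I, w) = -2 + w/6
k(f, q) = 24 - 5*q/3 (k(f, q) = (2*(-2 + q/6))*(-5) - 1*(-4) = (-4 + q/3)*(-5) + 4 = (20 - 5*q/3) + 4 = 24 - 5*q/3)
D(P, b) = 24 - 5*b/3
((1/(-2 + 10) + D(2, 0))*7)*274 = ((1/(-2 + 10) + (24 - 5/3*0))*7)*274 = ((1/8 + (24 + 0))*7)*274 = ((1/8 + 24)*7)*274 = ((193/8)*7)*274 = (1351/8)*274 = 185087/4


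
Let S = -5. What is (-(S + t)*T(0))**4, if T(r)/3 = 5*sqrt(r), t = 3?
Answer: 0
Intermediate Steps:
T(r) = 15*sqrt(r) (T(r) = 3*(5*sqrt(r)) = 15*sqrt(r))
(-(S + t)*T(0))**4 = (-(-5 + 3)*15*sqrt(0))**4 = (-(-2)*15*0)**4 = (-(-2)*0)**4 = (-1*0)**4 = 0**4 = 0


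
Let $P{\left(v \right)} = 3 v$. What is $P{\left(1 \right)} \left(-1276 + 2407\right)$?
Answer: $3393$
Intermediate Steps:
$P{\left(1 \right)} \left(-1276 + 2407\right) = 3 \cdot 1 \left(-1276 + 2407\right) = 3 \cdot 1131 = 3393$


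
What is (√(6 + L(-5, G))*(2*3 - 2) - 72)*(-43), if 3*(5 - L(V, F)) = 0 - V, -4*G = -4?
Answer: 3096 - 344*√21/3 ≈ 2570.5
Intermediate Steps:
G = 1 (G = -¼*(-4) = 1)
L(V, F) = 5 + V/3 (L(V, F) = 5 - (0 - V)/3 = 5 - (-1)*V/3 = 5 + V/3)
(√(6 + L(-5, G))*(2*3 - 2) - 72)*(-43) = (√(6 + (5 + (⅓)*(-5)))*(2*3 - 2) - 72)*(-43) = (√(6 + (5 - 5/3))*(6 - 2) - 72)*(-43) = (√(6 + 10/3)*4 - 72)*(-43) = (√(28/3)*4 - 72)*(-43) = ((2*√21/3)*4 - 72)*(-43) = (8*√21/3 - 72)*(-43) = (-72 + 8*√21/3)*(-43) = 3096 - 344*√21/3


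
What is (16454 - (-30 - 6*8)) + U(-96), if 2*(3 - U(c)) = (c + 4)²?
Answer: 12303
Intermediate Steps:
U(c) = 3 - (4 + c)²/2 (U(c) = 3 - (c + 4)²/2 = 3 - (4 + c)²/2)
(16454 - (-30 - 6*8)) + U(-96) = (16454 - (-30 - 6*8)) + (3 - (4 - 96)²/2) = (16454 - (-30 - 48)) + (3 - ½*(-92)²) = (16454 - 1*(-78)) + (3 - ½*8464) = (16454 + 78) + (3 - 4232) = 16532 - 4229 = 12303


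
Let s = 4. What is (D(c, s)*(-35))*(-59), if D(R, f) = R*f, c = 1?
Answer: 8260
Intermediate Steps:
(D(c, s)*(-35))*(-59) = ((1*4)*(-35))*(-59) = (4*(-35))*(-59) = -140*(-59) = 8260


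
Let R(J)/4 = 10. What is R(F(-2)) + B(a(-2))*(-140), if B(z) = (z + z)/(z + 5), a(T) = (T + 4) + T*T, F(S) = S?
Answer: -1240/11 ≈ -112.73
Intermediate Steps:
R(J) = 40 (R(J) = 4*10 = 40)
a(T) = 4 + T + T² (a(T) = (4 + T) + T² = 4 + T + T²)
B(z) = 2*z/(5 + z) (B(z) = (2*z)/(5 + z) = 2*z/(5 + z))
R(F(-2)) + B(a(-2))*(-140) = 40 + (2*(4 - 2 + (-2)²)/(5 + (4 - 2 + (-2)²)))*(-140) = 40 + (2*(4 - 2 + 4)/(5 + (4 - 2 + 4)))*(-140) = 40 + (2*6/(5 + 6))*(-140) = 40 + (2*6/11)*(-140) = 40 + (2*6*(1/11))*(-140) = 40 + (12/11)*(-140) = 40 - 1680/11 = -1240/11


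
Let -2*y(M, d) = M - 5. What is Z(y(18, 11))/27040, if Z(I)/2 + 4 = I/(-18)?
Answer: -131/486720 ≈ -0.00026915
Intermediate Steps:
y(M, d) = 5/2 - M/2 (y(M, d) = -(M - 5)/2 = -(-5 + M)/2 = 5/2 - M/2)
Z(I) = -8 - I/9 (Z(I) = -8 + 2*(I/(-18)) = -8 + 2*(I*(-1/18)) = -8 + 2*(-I/18) = -8 - I/9)
Z(y(18, 11))/27040 = (-8 - (5/2 - ½*18)/9)/27040 = (-8 - (5/2 - 9)/9)*(1/27040) = (-8 - ⅑*(-13/2))*(1/27040) = (-8 + 13/18)*(1/27040) = -131/18*1/27040 = -131/486720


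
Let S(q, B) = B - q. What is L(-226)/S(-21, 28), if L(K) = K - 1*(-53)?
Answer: -173/49 ≈ -3.5306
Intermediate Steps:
L(K) = 53 + K (L(K) = K + 53 = 53 + K)
L(-226)/S(-21, 28) = (53 - 226)/(28 - 1*(-21)) = -173/(28 + 21) = -173/49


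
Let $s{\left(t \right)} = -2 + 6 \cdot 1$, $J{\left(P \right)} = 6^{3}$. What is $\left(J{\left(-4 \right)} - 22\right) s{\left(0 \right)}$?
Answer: $776$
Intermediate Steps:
$J{\left(P \right)} = 216$
$s{\left(t \right)} = 4$ ($s{\left(t \right)} = -2 + 6 = 4$)
$\left(J{\left(-4 \right)} - 22\right) s{\left(0 \right)} = \left(216 - 22\right) 4 = 194 \cdot 4 = 776$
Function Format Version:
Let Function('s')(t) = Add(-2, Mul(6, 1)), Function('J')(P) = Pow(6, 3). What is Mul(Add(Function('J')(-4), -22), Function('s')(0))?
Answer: 776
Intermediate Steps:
Function('J')(P) = 216
Function('s')(t) = 4 (Function('s')(t) = Add(-2, 6) = 4)
Mul(Add(Function('J')(-4), -22), Function('s')(0)) = Mul(Add(216, -22), 4) = Mul(194, 4) = 776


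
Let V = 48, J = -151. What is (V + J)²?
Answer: 10609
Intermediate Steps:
(V + J)² = (48 - 151)² = (-103)² = 10609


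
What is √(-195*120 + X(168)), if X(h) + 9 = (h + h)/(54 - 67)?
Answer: I*√3960489/13 ≈ 153.08*I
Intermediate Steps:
X(h) = -9 - 2*h/13 (X(h) = -9 + (h + h)/(54 - 67) = -9 + (2*h)/(-13) = -9 + (2*h)*(-1/13) = -9 - 2*h/13)
√(-195*120 + X(168)) = √(-195*120 + (-9 - 2/13*168)) = √(-23400 + (-9 - 336/13)) = √(-23400 - 453/13) = √(-304653/13) = I*√3960489/13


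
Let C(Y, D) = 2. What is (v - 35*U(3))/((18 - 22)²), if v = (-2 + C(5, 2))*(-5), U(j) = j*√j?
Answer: -105*√3/16 ≈ -11.367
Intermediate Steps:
U(j) = j^(3/2)
v = 0 (v = (-2 + 2)*(-5) = 0*(-5) = 0)
(v - 35*U(3))/((18 - 22)²) = (0 - 105*√3)/((18 - 22)²) = (0 - 105*√3)/((-4)²) = (0 - 105*√3)/16 = -105*√3*(1/16) = -105*√3/16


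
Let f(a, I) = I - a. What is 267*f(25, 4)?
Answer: -5607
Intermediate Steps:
267*f(25, 4) = 267*(4 - 1*25) = 267*(4 - 25) = 267*(-21) = -5607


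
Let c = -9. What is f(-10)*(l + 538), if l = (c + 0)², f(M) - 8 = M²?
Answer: 66852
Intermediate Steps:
f(M) = 8 + M²
l = 81 (l = (-9 + 0)² = (-9)² = 81)
f(-10)*(l + 538) = (8 + (-10)²)*(81 + 538) = (8 + 100)*619 = 108*619 = 66852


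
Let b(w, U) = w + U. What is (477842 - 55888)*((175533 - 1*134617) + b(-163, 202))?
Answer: 17281126070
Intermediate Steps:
b(w, U) = U + w
(477842 - 55888)*((175533 - 1*134617) + b(-163, 202)) = (477842 - 55888)*((175533 - 1*134617) + (202 - 163)) = 421954*((175533 - 134617) + 39) = 421954*(40916 + 39) = 421954*40955 = 17281126070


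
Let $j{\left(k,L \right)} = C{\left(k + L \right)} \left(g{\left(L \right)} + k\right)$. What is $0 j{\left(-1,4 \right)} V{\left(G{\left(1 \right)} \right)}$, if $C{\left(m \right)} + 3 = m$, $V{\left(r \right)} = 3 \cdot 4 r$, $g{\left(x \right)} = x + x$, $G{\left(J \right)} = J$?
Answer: $0$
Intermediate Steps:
$g{\left(x \right)} = 2 x$
$V{\left(r \right)} = 12 r$
$C{\left(m \right)} = -3 + m$
$j{\left(k,L \right)} = \left(k + 2 L\right) \left(-3 + L + k\right)$ ($j{\left(k,L \right)} = \left(-3 + \left(k + L\right)\right) \left(2 L + k\right) = \left(-3 + \left(L + k\right)\right) \left(k + 2 L\right) = \left(-3 + L + k\right) \left(k + 2 L\right) = \left(k + 2 L\right) \left(-3 + L + k\right)$)
$0 j{\left(-1,4 \right)} V{\left(G{\left(1 \right)} \right)} = 0 \left(-1 + 2 \cdot 4\right) \left(-3 + 4 - 1\right) 12 \cdot 1 = 0 \left(-1 + 8\right) 0 \cdot 12 = 0 \cdot 7 \cdot 0 \cdot 12 = 0 \cdot 0 \cdot 12 = 0 \cdot 12 = 0$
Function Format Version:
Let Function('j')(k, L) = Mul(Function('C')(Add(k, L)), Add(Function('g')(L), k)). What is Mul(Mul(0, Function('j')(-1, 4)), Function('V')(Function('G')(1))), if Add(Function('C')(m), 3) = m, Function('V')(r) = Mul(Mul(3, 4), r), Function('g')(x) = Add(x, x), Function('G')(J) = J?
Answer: 0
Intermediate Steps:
Function('g')(x) = Mul(2, x)
Function('V')(r) = Mul(12, r)
Function('C')(m) = Add(-3, m)
Function('j')(k, L) = Mul(Add(k, Mul(2, L)), Add(-3, L, k)) (Function('j')(k, L) = Mul(Add(-3, Add(k, L)), Add(Mul(2, L), k)) = Mul(Add(-3, Add(L, k)), Add(k, Mul(2, L))) = Mul(Add(-3, L, k), Add(k, Mul(2, L))) = Mul(Add(k, Mul(2, L)), Add(-3, L, k)))
Mul(Mul(0, Function('j')(-1, 4)), Function('V')(Function('G')(1))) = Mul(Mul(0, Mul(Add(-1, Mul(2, 4)), Add(-3, 4, -1))), Mul(12, 1)) = Mul(Mul(0, Mul(Add(-1, 8), 0)), 12) = Mul(Mul(0, Mul(7, 0)), 12) = Mul(Mul(0, 0), 12) = Mul(0, 12) = 0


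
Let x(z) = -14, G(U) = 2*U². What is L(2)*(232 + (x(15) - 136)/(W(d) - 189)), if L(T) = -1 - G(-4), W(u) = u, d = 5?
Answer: -706827/92 ≈ -7682.9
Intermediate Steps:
L(T) = -33 (L(T) = -1 - 2*(-4)² = -1 - 2*16 = -1 - 1*32 = -1 - 32 = -33)
L(2)*(232 + (x(15) - 136)/(W(d) - 189)) = -33*(232 + (-14 - 136)/(5 - 189)) = -33*(232 - 150/(-184)) = -33*(232 - 150*(-1/184)) = -33*(232 + 75/92) = -33*21419/92 = -706827/92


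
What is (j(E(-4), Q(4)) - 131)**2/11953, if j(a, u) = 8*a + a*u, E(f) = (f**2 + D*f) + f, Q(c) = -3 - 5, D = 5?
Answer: 17161/11953 ≈ 1.4357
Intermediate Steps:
Q(c) = -8
E(f) = f**2 + 6*f (E(f) = (f**2 + 5*f) + f = f**2 + 6*f)
(j(E(-4), Q(4)) - 131)**2/11953 = ((-4*(6 - 4))*(8 - 8) - 131)**2/11953 = (-4*2*0 - 131)**2*(1/11953) = (-8*0 - 131)**2*(1/11953) = (0 - 131)**2*(1/11953) = (-131)**2*(1/11953) = 17161*(1/11953) = 17161/11953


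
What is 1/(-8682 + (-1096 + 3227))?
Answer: -1/6551 ≈ -0.00015265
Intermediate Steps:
1/(-8682 + (-1096 + 3227)) = 1/(-8682 + 2131) = 1/(-6551) = -1/6551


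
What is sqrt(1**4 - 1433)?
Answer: 2*I*sqrt(358) ≈ 37.842*I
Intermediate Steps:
sqrt(1**4 - 1433) = sqrt(1 - 1433) = sqrt(-1432) = 2*I*sqrt(358)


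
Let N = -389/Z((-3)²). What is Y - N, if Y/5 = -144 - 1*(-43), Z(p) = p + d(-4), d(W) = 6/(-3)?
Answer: -3146/7 ≈ -449.43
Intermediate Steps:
d(W) = -2 (d(W) = 6*(-⅓) = -2)
Z(p) = -2 + p (Z(p) = p - 2 = -2 + p)
N = -389/7 (N = -389/(-2 + (-3)²) = -389/(-2 + 9) = -389/7 ≈ -55.571)
Y = -505 (Y = 5*(-144 - 1*(-43)) = 5*(-144 + 43) = 5*(-101) = -505)
Y - N = -505 - 1*(-389/7) = -505 + 389/7 = -3146/7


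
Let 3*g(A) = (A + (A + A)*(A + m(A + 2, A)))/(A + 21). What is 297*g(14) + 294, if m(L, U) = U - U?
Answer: 7212/5 ≈ 1442.4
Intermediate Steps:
m(L, U) = 0
g(A) = (A + 2*A²)/(3*(21 + A)) (g(A) = ((A + (A + A)*(A + 0))/(A + 21))/3 = ((A + (2*A)*A)/(21 + A))/3 = ((A + 2*A²)/(21 + A))/3 = (A + 2*A²)/(3*(21 + A)))
297*g(14) + 294 = 297*((⅓)*14*(1 + 2*14)/(21 + 14)) + 294 = 297*((⅓)*14*(1 + 28)/35) + 294 = 297*((⅓)*14*(1/35)*29) + 294 = 297*(58/15) + 294 = 5742/5 + 294 = 7212/5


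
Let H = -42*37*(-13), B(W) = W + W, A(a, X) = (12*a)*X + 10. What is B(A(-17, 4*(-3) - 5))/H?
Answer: 94/273 ≈ 0.34432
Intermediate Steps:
A(a, X) = 10 + 12*X*a (A(a, X) = 12*X*a + 10 = 10 + 12*X*a)
B(W) = 2*W
H = 20202 (H = -1554*(-13) = 20202)
B(A(-17, 4*(-3) - 5))/H = (2*(10 + 12*(4*(-3) - 5)*(-17)))/20202 = (2*(10 + 12*(-12 - 5)*(-17)))*(1/20202) = (2*(10 + 12*(-17)*(-17)))*(1/20202) = (2*(10 + 3468))*(1/20202) = (2*3478)*(1/20202) = 6956*(1/20202) = 94/273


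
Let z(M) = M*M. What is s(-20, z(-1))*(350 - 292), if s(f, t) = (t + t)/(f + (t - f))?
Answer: 116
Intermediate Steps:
z(M) = M²
s(f, t) = 2 (s(f, t) = (2*t)/t = 2)
s(-20, z(-1))*(350 - 292) = 2*(350 - 292) = 2*58 = 116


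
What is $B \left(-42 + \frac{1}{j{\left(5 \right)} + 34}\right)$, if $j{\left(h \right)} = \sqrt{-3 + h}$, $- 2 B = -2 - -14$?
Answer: $\frac{145302}{577} + \frac{3 \sqrt{2}}{577} \approx 251.83$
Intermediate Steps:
$B = -6$ ($B = - \frac{-2 - -14}{2} = - \frac{-2 + 14}{2} = \left(- \frac{1}{2}\right) 12 = -6$)
$B \left(-42 + \frac{1}{j{\left(5 \right)} + 34}\right) = - 6 \left(-42 + \frac{1}{\sqrt{-3 + 5} + 34}\right) = - 6 \left(-42 + \frac{1}{\sqrt{2} + 34}\right) = - 6 \left(-42 + \frac{1}{34 + \sqrt{2}}\right) = 252 - \frac{6}{34 + \sqrt{2}}$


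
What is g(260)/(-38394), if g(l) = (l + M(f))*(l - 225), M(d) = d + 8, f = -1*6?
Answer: -4585/19197 ≈ -0.23884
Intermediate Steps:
f = -6
M(d) = 8 + d
g(l) = (-225 + l)*(2 + l) (g(l) = (l + (8 - 6))*(l - 225) = (l + 2)*(-225 + l) = (2 + l)*(-225 + l) = (-225 + l)*(2 + l))
g(260)/(-38394) = (-450 + 260² - 223*260)/(-38394) = (-450 + 67600 - 57980)*(-1/38394) = 9170*(-1/38394) = -4585/19197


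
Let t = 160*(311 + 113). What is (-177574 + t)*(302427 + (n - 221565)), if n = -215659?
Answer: 14791813998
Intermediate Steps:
t = 67840 (t = 160*424 = 67840)
(-177574 + t)*(302427 + (n - 221565)) = (-177574 + 67840)*(302427 + (-215659 - 221565)) = -109734*(302427 - 437224) = -109734*(-134797) = 14791813998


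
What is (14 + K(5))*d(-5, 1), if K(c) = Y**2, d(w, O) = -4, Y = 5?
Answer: -156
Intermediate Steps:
K(c) = 25 (K(c) = 5**2 = 25)
(14 + K(5))*d(-5, 1) = (14 + 25)*(-4) = 39*(-4) = -156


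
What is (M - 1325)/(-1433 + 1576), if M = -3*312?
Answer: -2261/143 ≈ -15.811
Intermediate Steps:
M = -936
(M - 1325)/(-1433 + 1576) = (-936 - 1325)/(-1433 + 1576) = -2261/143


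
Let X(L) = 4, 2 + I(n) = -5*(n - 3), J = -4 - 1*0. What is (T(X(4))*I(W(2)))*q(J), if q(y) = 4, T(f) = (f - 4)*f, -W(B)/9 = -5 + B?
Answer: 0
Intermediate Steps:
J = -4 (J = -4 + 0 = -4)
W(B) = 45 - 9*B (W(B) = -9*(-5 + B) = 45 - 9*B)
I(n) = 13 - 5*n (I(n) = -2 - 5*(n - 3) = -2 - 5*(-3 + n) = -2 + (15 - 5*n) = 13 - 5*n)
T(f) = f*(-4 + f) (T(f) = (-4 + f)*f = f*(-4 + f))
(T(X(4))*I(W(2)))*q(J) = ((4*(-4 + 4))*(13 - 5*(45 - 9*2)))*4 = ((4*0)*(13 - 5*(45 - 18)))*4 = (0*(13 - 5*27))*4 = (0*(13 - 135))*4 = (0*(-122))*4 = 0*4 = 0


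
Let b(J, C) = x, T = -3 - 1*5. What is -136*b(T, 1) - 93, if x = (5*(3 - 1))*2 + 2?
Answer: -3085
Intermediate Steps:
x = 22 (x = (5*2)*2 + 2 = 10*2 + 2 = 20 + 2 = 22)
T = -8 (T = -3 - 5 = -8)
b(J, C) = 22
-136*b(T, 1) - 93 = -136*22 - 93 = -2992 - 93 = -3085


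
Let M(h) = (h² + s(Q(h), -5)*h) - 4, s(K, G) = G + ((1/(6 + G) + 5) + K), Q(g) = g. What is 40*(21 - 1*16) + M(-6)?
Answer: 262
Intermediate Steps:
s(K, G) = 5 + G + K + 1/(6 + G) (s(K, G) = G + ((5 + 1/(6 + G)) + K) = G + (5 + K + 1/(6 + G)) = 5 + G + K + 1/(6 + G))
M(h) = -4 + h² + h*(1 + h) (M(h) = (h² + ((31 + (-5)² + 6*h + 11*(-5) - 5*h)/(6 - 5))*h) - 4 = (h² + ((31 + 25 + 6*h - 55 - 5*h)/1)*h) - 4 = (h² + (1*(1 + h))*h) - 4 = (h² + (1 + h)*h) - 4 = (h² + h*(1 + h)) - 4 = -4 + h² + h*(1 + h))
40*(21 - 1*16) + M(-6) = 40*(21 - 1*16) + (-4 - 6 + 2*(-6)²) = 40*(21 - 16) + (-4 - 6 + 2*36) = 40*5 + (-4 - 6 + 72) = 200 + 62 = 262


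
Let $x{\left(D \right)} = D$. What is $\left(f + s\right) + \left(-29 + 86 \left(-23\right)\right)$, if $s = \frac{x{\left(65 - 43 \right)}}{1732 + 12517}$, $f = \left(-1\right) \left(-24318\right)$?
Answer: $\frac{317909461}{14249} \approx 22311.0$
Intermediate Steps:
$f = 24318$
$s = \frac{22}{14249}$ ($s = \frac{65 - 43}{1732 + 12517} = \frac{22}{14249} \approx 0.001544$)
$\left(f + s\right) + \left(-29 + 86 \left(-23\right)\right) = \left(24318 + \frac{22}{14249}\right) + \left(-29 + 86 \left(-23\right)\right) = \frac{346507204}{14249} - 2007 = \frac{317909461}{14249}$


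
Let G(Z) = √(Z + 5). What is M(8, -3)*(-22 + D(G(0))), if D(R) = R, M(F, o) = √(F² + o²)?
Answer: √73*(-22 + √5) ≈ -168.86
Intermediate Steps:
G(Z) = √(5 + Z)
M(8, -3)*(-22 + D(G(0))) = √(8² + (-3)²)*(-22 + √(5 + 0)) = √(64 + 9)*(-22 + √5) = √73*(-22 + √5)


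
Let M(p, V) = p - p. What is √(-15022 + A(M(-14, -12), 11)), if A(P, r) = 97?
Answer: 5*I*√597 ≈ 122.17*I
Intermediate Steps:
M(p, V) = 0
√(-15022 + A(M(-14, -12), 11)) = √(-15022 + 97) = √(-14925) = 5*I*√597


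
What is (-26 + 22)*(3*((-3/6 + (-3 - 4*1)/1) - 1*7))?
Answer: 174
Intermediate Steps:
(-26 + 22)*(3*((-3/6 + (-3 - 4*1)/1) - 1*7)) = -12*((-3*⅙ + (-3 - 4)*1) - 7) = -12*((-½ - 7*1) - 7) = -12*((-½ - 7) - 7) = -12*(-15/2 - 7) = -12*(-29)/2 = -4*(-87/2) = 174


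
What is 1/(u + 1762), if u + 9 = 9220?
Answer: 1/10973 ≈ 9.1133e-5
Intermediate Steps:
u = 9211 (u = -9 + 9220 = 9211)
1/(u + 1762) = 1/(9211 + 1762) = 1/10973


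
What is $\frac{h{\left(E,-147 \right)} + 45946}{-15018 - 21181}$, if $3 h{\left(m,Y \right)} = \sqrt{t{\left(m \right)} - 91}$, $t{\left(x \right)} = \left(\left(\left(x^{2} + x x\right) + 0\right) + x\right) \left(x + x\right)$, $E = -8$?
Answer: $- \frac{45946}{36199} - \frac{i \sqrt{2011}}{108597} \approx -1.2693 - 0.00041294 i$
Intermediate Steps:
$t{\left(x \right)} = 2 x \left(x + 2 x^{2}\right)$ ($t{\left(x \right)} = \left(\left(\left(x^{2} + x^{2}\right) + 0\right) + x\right) 2 x = \left(\left(2 x^{2} + 0\right) + x\right) 2 x = \left(2 x^{2} + x\right) 2 x = \left(x + 2 x^{2}\right) 2 x = 2 x \left(x + 2 x^{2}\right)$)
$h{\left(m,Y \right)} = \frac{\sqrt{-91 + m^{2} \left(2 + 4 m\right)}}{3}$ ($h{\left(m,Y \right)} = \frac{\sqrt{m^{2} \left(2 + 4 m\right) - 91}}{3} = \frac{\sqrt{-91 + m^{2} \left(2 + 4 m\right)}}{3}$)
$\frac{h{\left(E,-147 \right)} + 45946}{-15018 - 21181} = \frac{\frac{\sqrt{-91 + 2 \left(-8\right)^{2} \left(1 + 2 \left(-8\right)\right)}}{3} + 45946}{-15018 - 21181} = \frac{\frac{\sqrt{-91 + 2 \cdot 64 \left(1 - 16\right)}}{3} + 45946}{-36199} = \left(\frac{\sqrt{-91 + 2 \cdot 64 \left(-15\right)}}{3} + 45946\right) \left(- \frac{1}{36199}\right) = \left(\frac{\sqrt{-91 - 1920}}{3} + 45946\right) \left(- \frac{1}{36199}\right) = \left(\frac{\sqrt{-2011}}{3} + 45946\right) \left(- \frac{1}{36199}\right) = \left(\frac{i \sqrt{2011}}{3} + 45946\right) \left(- \frac{1}{36199}\right) = \left(45946 + \frac{i \sqrt{2011}}{3}\right) \left(- \frac{1}{36199}\right) = - \frac{45946}{36199} - \frac{i \sqrt{2011}}{108597}$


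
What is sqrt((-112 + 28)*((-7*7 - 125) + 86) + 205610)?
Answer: sqrt(213002) ≈ 461.52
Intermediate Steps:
sqrt((-112 + 28)*((-7*7 - 125) + 86) + 205610) = sqrt(-84*((-49 - 125) + 86) + 205610) = sqrt(-84*(-174 + 86) + 205610) = sqrt(-84*(-88) + 205610) = sqrt(7392 + 205610) = sqrt(213002)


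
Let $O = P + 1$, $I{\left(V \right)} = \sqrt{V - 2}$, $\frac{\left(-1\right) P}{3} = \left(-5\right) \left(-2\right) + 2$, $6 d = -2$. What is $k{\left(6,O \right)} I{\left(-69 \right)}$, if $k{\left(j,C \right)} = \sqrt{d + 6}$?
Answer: $\frac{i \sqrt{3621}}{3} \approx 20.058 i$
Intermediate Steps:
$d = - \frac{1}{3}$ ($d = \frac{1}{6} \left(-2\right) = - \frac{1}{3} \approx -0.33333$)
$P = -36$ ($P = - 3 \left(\left(-5\right) \left(-2\right) + 2\right) = - 3 \left(10 + 2\right) = \left(-3\right) 12 = -36$)
$I{\left(V \right)} = \sqrt{-2 + V}$
$O = -35$ ($O = -36 + 1 = -35$)
$k{\left(j,C \right)} = \frac{\sqrt{51}}{3}$ ($k{\left(j,C \right)} = \sqrt{- \frac{1}{3} + 6} = \sqrt{\frac{17}{3}} = \frac{\sqrt{51}}{3}$)
$k{\left(6,O \right)} I{\left(-69 \right)} = \frac{\sqrt{51}}{3} \sqrt{-2 - 69} = \frac{\sqrt{51}}{3} \sqrt{-71} = \frac{\sqrt{51}}{3} i \sqrt{71} = \frac{i \sqrt{3621}}{3}$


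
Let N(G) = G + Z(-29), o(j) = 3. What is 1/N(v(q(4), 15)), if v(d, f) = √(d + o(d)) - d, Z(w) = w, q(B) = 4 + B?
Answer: -37/1358 - √11/1358 ≈ -0.029688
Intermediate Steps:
v(d, f) = √(3 + d) - d (v(d, f) = √(d + 3) - d = √(3 + d) - d)
N(G) = -29 + G (N(G) = G - 29 = -29 + G)
1/N(v(q(4), 15)) = 1/(-29 + (√(3 + (4 + 4)) - (4 + 4))) = 1/(-29 + (√(3 + 8) - 1*8)) = 1/(-29 + (√11 - 8)) = 1/(-29 + (-8 + √11)) = 1/(-37 + √11)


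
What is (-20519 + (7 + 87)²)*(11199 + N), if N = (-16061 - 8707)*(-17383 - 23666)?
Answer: -11878256004573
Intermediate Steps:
N = 1016701632 (N = -24768*(-41049) = 1016701632)
(-20519 + (7 + 87)²)*(11199 + N) = (-20519 + (7 + 87)²)*(11199 + 1016701632) = (-20519 + 94²)*1016712831 = (-20519 + 8836)*1016712831 = -11683*1016712831 = -11878256004573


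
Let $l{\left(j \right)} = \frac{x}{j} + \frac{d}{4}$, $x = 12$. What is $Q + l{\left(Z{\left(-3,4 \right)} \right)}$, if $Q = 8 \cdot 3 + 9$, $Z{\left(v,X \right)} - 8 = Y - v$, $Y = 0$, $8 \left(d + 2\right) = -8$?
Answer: $\frac{1467}{44} \approx 33.341$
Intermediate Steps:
$d = -3$ ($d = -2 + \frac{1}{8} \left(-8\right) = -2 - 1 = -3$)
$Z{\left(v,X \right)} = 8 - v$ ($Z{\left(v,X \right)} = 8 + \left(0 - v\right) = 8 - v$)
$Q = 33$ ($Q = 24 + 9 = 33$)
$l{\left(j \right)} = - \frac{3}{4} + \frac{12}{j}$ ($l{\left(j \right)} = \frac{12}{j} - \frac{3}{4} = - \frac{3}{4} + \frac{12}{j}$)
$Q + l{\left(Z{\left(-3,4 \right)} \right)} = 33 - \left(\frac{3}{4} - \frac{12}{8 - -3}\right) = 33 - \left(\frac{3}{4} - \frac{12}{8 + 3}\right) = 33 - \left(\frac{3}{4} - \frac{12}{11}\right) = 33 + \left(- \frac{3}{4} + 12 \cdot \frac{1}{11}\right) = 33 + \left(- \frac{3}{4} + \frac{12}{11}\right) = 33 + \frac{15}{44} = \frac{1467}{44}$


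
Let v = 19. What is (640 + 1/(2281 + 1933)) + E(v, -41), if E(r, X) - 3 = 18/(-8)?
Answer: 5400243/8428 ≈ 640.75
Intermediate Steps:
E(r, X) = ¾ (E(r, X) = 3 + 18/(-8) = 3 + 18*(-⅛) = 3 - 9/4 = ¾)
(640 + 1/(2281 + 1933)) + E(v, -41) = (640 + 1/(2281 + 1933)) + ¾ = (640 + 1/4214) + ¾ = 2696961/4214 + ¾ = 5400243/8428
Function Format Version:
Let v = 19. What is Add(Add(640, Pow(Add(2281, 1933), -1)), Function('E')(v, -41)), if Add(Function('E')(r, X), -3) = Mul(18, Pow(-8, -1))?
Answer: Rational(5400243, 8428) ≈ 640.75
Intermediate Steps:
Function('E')(r, X) = Rational(3, 4) (Function('E')(r, X) = Add(3, Mul(18, Pow(-8, -1))) = Add(3, Mul(18, Rational(-1, 8))) = Add(3, Rational(-9, 4)) = Rational(3, 4))
Add(Add(640, Pow(Add(2281, 1933), -1)), Function('E')(v, -41)) = Add(Add(640, Pow(Add(2281, 1933), -1)), Rational(3, 4)) = Add(Add(640, Pow(4214, -1)), Rational(3, 4)) = Add(Add(640, Rational(1, 4214)), Rational(3, 4)) = Add(Rational(2696961, 4214), Rational(3, 4)) = Rational(5400243, 8428)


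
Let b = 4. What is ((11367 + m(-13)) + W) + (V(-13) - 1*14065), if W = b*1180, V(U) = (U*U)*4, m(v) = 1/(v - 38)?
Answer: 137597/51 ≈ 2698.0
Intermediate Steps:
m(v) = 1/(-38 + v)
V(U) = 4*U² (V(U) = U²*4 = 4*U²)
W = 4720 (W = 4*1180 = 4720)
((11367 + m(-13)) + W) + (V(-13) - 1*14065) = ((11367 + 1/(-38 - 13)) + 4720) + (4*(-13)² - 1*14065) = ((11367 + 1/(-51)) + 4720) + (4*169 - 14065) = ((11367 - 1/51) + 4720) + (676 - 14065) = (579716/51 + 4720) - 13389 = 820436/51 - 13389 = 137597/51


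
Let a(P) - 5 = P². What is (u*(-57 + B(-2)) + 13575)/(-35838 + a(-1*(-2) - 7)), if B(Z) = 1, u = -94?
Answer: -18839/35808 ≈ -0.52611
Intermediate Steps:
a(P) = 5 + P²
(u*(-57 + B(-2)) + 13575)/(-35838 + a(-1*(-2) - 7)) = (-94*(-57 + 1) + 13575)/(-35838 + (5 + (-1*(-2) - 7)²)) = (-94*(-56) + 13575)/(-35838 + (5 + (2 - 7)²)) = (5264 + 13575)/(-35838 + (5 + (-5)²)) = 18839/(-35838 + (5 + 25)) = 18839/(-35838 + 30) = 18839/(-35808) = 18839*(-1/35808) = -18839/35808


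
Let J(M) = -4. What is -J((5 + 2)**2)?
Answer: 4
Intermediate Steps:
-J((5 + 2)**2) = -1*(-4) = 4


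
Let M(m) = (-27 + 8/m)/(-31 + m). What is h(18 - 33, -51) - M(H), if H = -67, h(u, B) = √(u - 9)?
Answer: -1817/6566 + 2*I*√6 ≈ -0.27673 + 4.899*I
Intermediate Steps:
h(u, B) = √(-9 + u)
M(m) = (-27 + 8/m)/(-31 + m)
h(18 - 33, -51) - M(H) = √(-9 + (18 - 33)) - (8 - 27*(-67))/((-67)*(-31 - 67)) = √(-9 - 15) - (-1)*(8 + 1809)/(67*(-98)) = √(-24) - (-1)*(-1)*1817/(67*98) = 2*I*√6 - 1*1817/6566 = 2*I*√6 - 1817/6566 = -1817/6566 + 2*I*√6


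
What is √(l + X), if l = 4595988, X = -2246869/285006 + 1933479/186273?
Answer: √17768853951982432899212982/1966256394 ≈ 2143.8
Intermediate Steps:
X = 4908225431/1966256394 (X = -2246869*1/285006 + 1933479*(1/186273) = -2246869/285006 + 214831/20697 = 4908225431/1966256394 ≈ 2.4962)
√(l + X) = √(4595988 + 4908225431/1966256394) = √(9036895699972703/1966256394) = √17768853951982432899212982/1966256394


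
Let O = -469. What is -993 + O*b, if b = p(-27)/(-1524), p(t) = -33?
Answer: -509603/508 ≈ -1003.2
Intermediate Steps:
b = 11/508 (b = -33/(-1524) = -33*(-1/1524) = 11/508 ≈ 0.021654)
-993 + O*b = -993 - 469*11/508 = -993 - 5159/508 = -509603/508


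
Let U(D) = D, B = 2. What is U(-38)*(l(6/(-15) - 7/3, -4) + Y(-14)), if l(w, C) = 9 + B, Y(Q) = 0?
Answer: -418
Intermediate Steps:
l(w, C) = 11 (l(w, C) = 9 + 2 = 11)
U(-38)*(l(6/(-15) - 7/3, -4) + Y(-14)) = -38*(11 + 0) = -38*11 = -418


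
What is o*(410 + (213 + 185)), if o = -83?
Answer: -67064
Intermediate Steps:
o*(410 + (213 + 185)) = -83*(410 + (213 + 185)) = -83*(410 + 398) = -83*808 = -67064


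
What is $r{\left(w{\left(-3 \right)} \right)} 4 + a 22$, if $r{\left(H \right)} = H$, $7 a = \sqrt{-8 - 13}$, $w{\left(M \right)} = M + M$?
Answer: $-24 + \frac{22 i \sqrt{21}}{7} \approx -24.0 + 14.402 i$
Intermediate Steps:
$w{\left(M \right)} = 2 M$
$a = \frac{i \sqrt{21}}{7}$ ($a = \frac{\sqrt{-8 - 13}}{7} = \frac{\sqrt{-21}}{7} = \frac{i \sqrt{21}}{7} \approx 0.65465 i$)
$r{\left(w{\left(-3 \right)} \right)} 4 + a 22 = 2 \left(-3\right) 4 + \frac{i \sqrt{21}}{7} \cdot 22 = \left(-6\right) 4 + \frac{22 i \sqrt{21}}{7} = -24 + \frac{22 i \sqrt{21}}{7}$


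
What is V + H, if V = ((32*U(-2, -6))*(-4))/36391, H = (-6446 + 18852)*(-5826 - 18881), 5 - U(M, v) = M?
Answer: -11154388894318/36391 ≈ -3.0651e+8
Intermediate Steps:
U(M, v) = 5 - M
H = -306515042 (H = 12406*(-24707) = -306515042)
V = -896/36391 (V = ((32*(5 - 1*(-2)))*(-4))/36391 = ((32*(5 + 2))*(-4))*(1/36391) = ((32*7)*(-4))*(1/36391) = (224*(-4))*(1/36391) = -896*1/36391 = -896/36391 ≈ -0.024621)
V + H = -896/36391 - 306515042 = -11154388894318/36391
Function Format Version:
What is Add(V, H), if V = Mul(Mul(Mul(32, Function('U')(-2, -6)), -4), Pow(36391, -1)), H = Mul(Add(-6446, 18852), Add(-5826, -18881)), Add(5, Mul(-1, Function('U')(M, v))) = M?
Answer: Rational(-11154388894318, 36391) ≈ -3.0651e+8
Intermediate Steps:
Function('U')(M, v) = Add(5, Mul(-1, M))
H = -306515042 (H = Mul(12406, -24707) = -306515042)
V = Rational(-896, 36391) (V = Mul(Mul(Mul(32, Add(5, Mul(-1, -2))), -4), Pow(36391, -1)) = Mul(Mul(Mul(32, Add(5, 2)), -4), Rational(1, 36391)) = Mul(Mul(Mul(32, 7), -4), Rational(1, 36391)) = Mul(Mul(224, -4), Rational(1, 36391)) = Mul(-896, Rational(1, 36391)) = Rational(-896, 36391) ≈ -0.024621)
Add(V, H) = Add(Rational(-896, 36391), -306515042) = Rational(-11154388894318, 36391)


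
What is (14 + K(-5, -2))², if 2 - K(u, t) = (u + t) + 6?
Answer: 289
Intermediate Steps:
K(u, t) = -4 - t - u (K(u, t) = 2 - ((u + t) + 6) = 2 - ((t + u) + 6) = 2 - (6 + t + u) = 2 + (-6 - t - u) = -4 - t - u)
(14 + K(-5, -2))² = (14 + (-4 - 1*(-2) - 1*(-5)))² = (14 + (-4 + 2 + 5))² = (14 + 3)² = 17² = 289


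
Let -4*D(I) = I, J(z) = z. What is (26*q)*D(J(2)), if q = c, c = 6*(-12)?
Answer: 936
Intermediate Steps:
D(I) = -I/4
c = -72
q = -72
(26*q)*D(J(2)) = (26*(-72))*(-1/4*2) = -1872*(-1/2) = 936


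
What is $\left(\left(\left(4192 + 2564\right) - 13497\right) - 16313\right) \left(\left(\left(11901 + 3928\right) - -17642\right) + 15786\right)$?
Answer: $-1135570878$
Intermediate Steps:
$\left(\left(\left(4192 + 2564\right) - 13497\right) - 16313\right) \left(\left(\left(11901 + 3928\right) - -17642\right) + 15786\right) = \left(\left(6756 - 13497\right) - 16313\right) \left(\left(15829 + 17642\right) + 15786\right) = \left(-6741 - 16313\right) \left(33471 + 15786\right) = \left(-23054\right) 49257 = -1135570878$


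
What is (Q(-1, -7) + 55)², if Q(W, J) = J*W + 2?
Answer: 4096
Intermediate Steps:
Q(W, J) = 2 + J*W
(Q(-1, -7) + 55)² = ((2 - 7*(-1)) + 55)² = ((2 + 7) + 55)² = (9 + 55)² = 64² = 4096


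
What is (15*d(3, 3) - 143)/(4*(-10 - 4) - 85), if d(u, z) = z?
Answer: 98/141 ≈ 0.69504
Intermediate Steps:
(15*d(3, 3) - 143)/(4*(-10 - 4) - 85) = (15*3 - 143)/(4*(-10 - 4) - 85) = (45 - 143)/(4*(-14) - 85) = -98/(-56 - 85) = -98/(-141) = -98*(-1/141) = 98/141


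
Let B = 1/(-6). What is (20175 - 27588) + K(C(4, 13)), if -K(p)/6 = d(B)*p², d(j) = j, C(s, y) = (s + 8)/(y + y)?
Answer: -1252761/169 ≈ -7412.8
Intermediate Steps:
B = -⅙ ≈ -0.16667
C(s, y) = (8 + s)/(2*y) (C(s, y) = (8 + s)/((2*y)) = (8 + s)*(1/(2*y)) = (8 + s)/(2*y))
K(p) = p² (K(p) = -(-1)*p² = p²)
(20175 - 27588) + K(C(4, 13)) = (20175 - 27588) + ((½)*(8 + 4)/13)² = -7413 + ((½)*(1/13)*12)² = -7413 + (6/13)² = -7413 + 36/169 = -1252761/169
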